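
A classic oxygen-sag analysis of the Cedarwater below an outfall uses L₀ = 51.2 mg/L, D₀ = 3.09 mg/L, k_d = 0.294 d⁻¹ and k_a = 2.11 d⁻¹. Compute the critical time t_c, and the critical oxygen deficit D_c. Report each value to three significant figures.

t_c ≈ 0.828 d; D_c ≈ 5.59 mg/L

With k_a/k_d = 7.177 and 1 − D₀(k_a−k_d)/(k_d L₀) = 0.6272,
t_c = ln(7.177 × 0.6272) / (2.11 − 0.294) = ln(4.501) / 1.816 = 1.504/1.816 = 0.8284 d.
L(t_c) = L₀ e^(−k_d t_c) = 51.2 × 0.7838 = 40.13 mg/L, and at the critical point k_a D_c = k_d L, so D_c = (0.294/2.11) × 40.13 = 5.592 mg/L.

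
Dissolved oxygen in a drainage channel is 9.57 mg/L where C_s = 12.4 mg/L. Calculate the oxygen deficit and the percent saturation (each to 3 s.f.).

D = C_s − C = 12.4 − 9.57 = 2.83 mg/L.
% saturation = 9.57/12.4 × 100 = 77.2 %.

D ≈ 2.83 mg/L; 77.2 % saturation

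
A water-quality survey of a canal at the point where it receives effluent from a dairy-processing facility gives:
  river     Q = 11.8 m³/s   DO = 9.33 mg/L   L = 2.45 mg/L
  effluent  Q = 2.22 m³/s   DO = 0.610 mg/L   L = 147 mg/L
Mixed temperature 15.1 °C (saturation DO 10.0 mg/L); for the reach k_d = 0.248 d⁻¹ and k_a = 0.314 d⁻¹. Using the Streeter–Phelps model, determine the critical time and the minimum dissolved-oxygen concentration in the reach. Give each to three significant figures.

t_c ≈ 3.25 d; minimum DO ≈ 1.05 mg/L

Mixed DO = (11.8×9.33 + 2.22×0.610)/(11.8+2.22) = 111.4/14.02 = 7.949 mg/L.
Mixed L₀ = (11.8×2.45 + 2.22×147)/(14.02) = 355.3/14.02 = 25.34 mg/L.
Initial deficit D₀ = C_s − DO₀ = 10.0 − 7.949 = 2.051 mg/L.
t_c = (1/0.06600) ln[(0.314/0.248)(1 − 2.051×0.06600/(0.248×25.34))] = 15.15 × ln(1.239) = 3.245 d.
D_c = (0.248/0.314) × 25.34 × e^(−0.248×3.245) = 0.7898 × 25.34 × 0.4472 = 8.949 mg/L.
Minimum DO = 10.0 − 8.949 = 1.051 mg/L.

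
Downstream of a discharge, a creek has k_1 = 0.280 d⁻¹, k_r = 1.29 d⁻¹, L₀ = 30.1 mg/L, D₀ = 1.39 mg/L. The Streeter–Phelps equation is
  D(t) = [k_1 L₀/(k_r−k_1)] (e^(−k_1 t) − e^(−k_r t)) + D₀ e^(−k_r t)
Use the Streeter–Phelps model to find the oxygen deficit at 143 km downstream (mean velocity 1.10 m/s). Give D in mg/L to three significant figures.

Travel time t = x/v = 143 km / (1.10 m/s) = 143000 m / 1.10 m/s = 130000 s = 1.505 d.
k_1 L₀/(k_r−k_1) = 0.280×30.1/(1.29−0.280) = 8.428/1.010 = 8.345 mg/L.
e^(−k_1 t) = e^(−0.280×1.505) = 0.6562; e^(−k_r t) = e^(−1.29×1.505) = 0.1436.
D = 8.345 × (0.6562 − 0.1436) + 1.39 × 0.1436 = 4.278 + 0.1996 = 4.477 mg/L.

D ≈ 4.48 mg/L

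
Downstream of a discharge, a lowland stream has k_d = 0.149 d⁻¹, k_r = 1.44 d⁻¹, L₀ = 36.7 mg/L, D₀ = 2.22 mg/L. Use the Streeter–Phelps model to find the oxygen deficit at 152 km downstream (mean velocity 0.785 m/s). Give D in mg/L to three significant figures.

D ≈ 2.95 mg/L

Travel time t = x/v = 152 km / (0.785 m/s) = 152000 m / 0.785 m/s = 193600 s = 2.241 d.
k_d L₀/(k_r−k_d) = 0.149×36.7/(1.44−0.149) = 5.468/1.291 = 4.236 mg/L.
e^(−k_d t) = e^(−0.149×2.241) = 0.7161; e^(−k_r t) = e^(−1.44×2.241) = 0.03967.
D = 4.236 × (0.7161 − 0.03967) + 2.22 × 0.03967 = 2.865 + 0.08807 = 2.953 mg/L.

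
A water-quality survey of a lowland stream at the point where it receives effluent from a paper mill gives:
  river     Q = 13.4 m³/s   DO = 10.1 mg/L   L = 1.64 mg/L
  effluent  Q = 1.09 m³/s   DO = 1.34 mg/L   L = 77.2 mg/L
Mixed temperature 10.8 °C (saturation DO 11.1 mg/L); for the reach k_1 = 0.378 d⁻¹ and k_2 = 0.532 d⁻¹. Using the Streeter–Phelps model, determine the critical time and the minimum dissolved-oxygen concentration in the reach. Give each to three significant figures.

t_c ≈ 1.59 d; minimum DO ≈ 8.25 mg/L

Mixed DO = (13.4×10.1 + 1.09×1.34)/(13.4+1.09) = 136.8/14.49 = 9.441 mg/L.
Mixed L₀ = (13.4×1.64 + 1.09×77.2)/(14.49) = 106.1/14.49 = 7.324 mg/L.
Initial deficit D₀ = C_s − DO₀ = 11.1 − 9.441 = 1.659 mg/L.
t_c = (1/0.1540) ln[(0.532/0.378)(1 − 1.659×0.1540/(0.378×7.324))] = 6.494 × ln(1.278) = 1.590 d.
D_c = (0.378/0.532) × 7.324 × e^(−0.378×1.590) = 0.7105 × 7.324 × 0.5482 = 2.853 mg/L.
Minimum DO = 11.1 − 2.853 = 8.247 mg/L.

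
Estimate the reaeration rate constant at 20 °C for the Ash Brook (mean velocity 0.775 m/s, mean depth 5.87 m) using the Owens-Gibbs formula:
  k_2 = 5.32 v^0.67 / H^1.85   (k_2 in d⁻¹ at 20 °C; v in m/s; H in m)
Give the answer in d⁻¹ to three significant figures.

k_2 ≈ 0.170 d⁻¹

k_2 = 5.32 × 0.775^0.67 / 5.87^1.85 = 5.32 × 0.8430 / 26.42 = 0.1697 d⁻¹.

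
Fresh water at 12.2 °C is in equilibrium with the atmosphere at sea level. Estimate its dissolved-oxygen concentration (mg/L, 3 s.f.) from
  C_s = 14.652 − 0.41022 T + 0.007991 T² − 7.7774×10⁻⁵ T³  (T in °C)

C_s = 14.652 − 0.41022×12.2 + 0.007991×12.2² − 7.7774×10⁻⁵×12.2³ = 10.70 mg/L.

C_s ≈ 10.7 mg/L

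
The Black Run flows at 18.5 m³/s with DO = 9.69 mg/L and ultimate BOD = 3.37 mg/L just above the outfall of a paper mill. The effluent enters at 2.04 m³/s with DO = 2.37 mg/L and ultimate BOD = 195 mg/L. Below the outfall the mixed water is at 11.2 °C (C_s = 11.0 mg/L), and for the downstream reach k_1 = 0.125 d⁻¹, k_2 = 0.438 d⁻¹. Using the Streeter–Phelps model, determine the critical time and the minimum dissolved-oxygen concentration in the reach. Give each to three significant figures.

t_c ≈ 3.18 d; minimum DO ≈ 6.70 mg/L

Mixed DO = (18.5×9.69 + 2.04×2.37)/(18.5+2.04) = 184.1/20.54 = 8.963 mg/L.
Mixed L₀ = (18.5×3.37 + 2.04×195)/(20.54) = 460.1/20.54 = 22.40 mg/L.
Initial deficit D₀ = C_s − DO₀ = 11.0 − 8.963 = 2.037 mg/L.
t_c = (1/0.3130) ln[(0.438/0.125)(1 − 2.037×0.3130/(0.125×22.40))] = 3.195 × ln(2.706) = 3.181 d.
D_c = (0.125/0.438) × 22.40 × e^(−0.125×3.181) = 0.2854 × 22.40 × 0.6719 = 4.296 mg/L.
Minimum DO = 11.0 − 4.296 = 6.704 mg/L.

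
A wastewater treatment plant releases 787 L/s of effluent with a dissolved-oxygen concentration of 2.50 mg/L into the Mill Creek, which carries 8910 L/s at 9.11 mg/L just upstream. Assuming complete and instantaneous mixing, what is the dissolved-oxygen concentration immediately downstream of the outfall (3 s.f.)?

Flow-weighted mixing: C = (Q_r C_r + Q_w C_w)/(Q_r + Q_w)
= (8910×9.11 + 787×2.50)/(8910 + 787) = 83140/9697 = 8.574 mg/L.

8.57 mg/L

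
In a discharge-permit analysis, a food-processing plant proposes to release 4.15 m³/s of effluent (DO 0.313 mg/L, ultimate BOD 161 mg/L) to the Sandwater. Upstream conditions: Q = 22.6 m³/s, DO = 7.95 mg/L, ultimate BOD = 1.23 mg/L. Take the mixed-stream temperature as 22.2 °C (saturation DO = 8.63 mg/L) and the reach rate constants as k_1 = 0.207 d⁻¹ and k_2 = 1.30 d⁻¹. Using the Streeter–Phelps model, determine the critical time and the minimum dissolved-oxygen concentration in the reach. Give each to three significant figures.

Mixed DO = (22.6×7.95 + 4.15×0.313)/(22.6+4.15) = 181.0/26.75 = 6.765 mg/L.
Mixed L₀ = (22.6×1.23 + 4.15×161)/(26.75) = 695.9/26.75 = 26.02 mg/L.
Initial deficit D₀ = C_s − DO₀ = 8.63 − 6.765 = 1.865 mg/L.
t_c = (1/1.093) ln[(1.30/0.207)(1 − 1.865×1.093/(0.207×26.02))] = 0.9149 × ln(3.903) = 1.246 d.
D_c = (0.207/1.30) × 26.02 × e^(−0.207×1.246) = 0.1592 × 26.02 × 0.7727 = 3.201 mg/L.
Minimum DO = 8.63 − 3.201 = 5.429 mg/L.

t_c ≈ 1.25 d; minimum DO ≈ 5.43 mg/L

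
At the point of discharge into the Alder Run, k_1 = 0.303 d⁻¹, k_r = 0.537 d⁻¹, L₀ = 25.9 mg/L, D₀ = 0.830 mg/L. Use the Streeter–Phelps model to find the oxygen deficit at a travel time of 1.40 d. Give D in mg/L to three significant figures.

k_1 L₀/(k_r−k_1) = 0.303×25.9/(0.537−0.303) = 7.848/0.2340 = 33.54 mg/L.
e^(−k_1 t) = e^(−0.303×1.400) = 0.6543; e^(−k_r t) = e^(−0.537×1.400) = 0.4715.
D = 33.54 × (0.6543 − 0.4715) + 0.830 × 0.4715 = 6.130 + 0.3914 = 6.521 mg/L.

D ≈ 6.52 mg/L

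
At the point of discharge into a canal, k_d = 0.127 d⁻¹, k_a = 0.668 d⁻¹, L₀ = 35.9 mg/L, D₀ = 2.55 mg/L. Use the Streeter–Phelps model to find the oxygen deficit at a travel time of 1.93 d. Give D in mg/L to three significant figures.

k_d L₀/(k_a−k_d) = 0.127×35.9/(0.668−0.127) = 4.559/0.5410 = 8.428 mg/L.
e^(−k_d t) = e^(−0.127×1.930) = 0.7826; e^(−k_a t) = e^(−0.668×1.930) = 0.2755.
D = 8.428 × (0.7826 − 0.2755) + 2.55 × 0.2755 = 4.274 + 0.7025 = 4.976 mg/L.

D ≈ 4.98 mg/L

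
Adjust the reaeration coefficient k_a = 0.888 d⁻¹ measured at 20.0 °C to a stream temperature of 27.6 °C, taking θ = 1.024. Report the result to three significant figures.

k_a ≈ 1.06 d⁻¹

k_a(T₂) = k_a(T₁) · θ^(T₂−T₁) = 0.888 × 1.024^(27.6−20.0)
= 0.888 × 1.024^7.60 = 0.888 × 1.198 = 1.063 d⁻¹.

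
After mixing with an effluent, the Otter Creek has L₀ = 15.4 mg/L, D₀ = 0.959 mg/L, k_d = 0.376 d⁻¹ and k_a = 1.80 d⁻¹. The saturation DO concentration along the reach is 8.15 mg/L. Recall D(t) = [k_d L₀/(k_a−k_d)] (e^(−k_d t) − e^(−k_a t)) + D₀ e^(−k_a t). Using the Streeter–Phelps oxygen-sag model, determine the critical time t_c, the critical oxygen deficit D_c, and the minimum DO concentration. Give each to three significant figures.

t_c ≈ 0.911 d; D_c ≈ 2.28 mg/L; min DO ≈ 5.87 mg/L

At the critical point dD/dt = 0, so k_d L₀ e^(−k_d t) = k_a D. Substituting D(t) from the Streeter–Phelps equation and solving for t gives
t_c = ln[(k_a/k_d)(1 − D₀(k_a−k_d)/(k_d L₀))] / (k_a−k_d).
Here k_a−k_d = 1.424 d⁻¹ and 1 − D₀(k_a−k_d)/(k_d L₀) = 1 − 0.959×1.424/(0.376×15.4) = 0.7642, so
t_c = ln(4.787 × 0.7642) / 1.424 = 1.297 / 1.424 = 0.9108 d.
D_c = (k_d/k_a) L₀ e^(−k_d t_c) = (0.376/1.80) × 15.4 × e^(−0.376×0.9108) = 0.2089 × 15.4 × 0.7100 = 2.284 mg/L.
Minimum DO = C_s − D_c = 8.15 − 2.284 = 5.866 mg/L.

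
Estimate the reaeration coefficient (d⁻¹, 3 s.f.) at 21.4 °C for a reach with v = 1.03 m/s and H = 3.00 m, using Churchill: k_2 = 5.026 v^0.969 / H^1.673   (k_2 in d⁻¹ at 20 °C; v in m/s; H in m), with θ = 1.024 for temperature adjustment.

k_2 ≈ 0.851 d⁻¹

k_2(20) = 5.026 × 1.03^0.969 / 3.00^1.673 = 5.026 × 1.029 / 6.284 = 0.8231 d⁻¹.
k_2(21.4) = 0.8231 × 1.024^(21.4−20) = 0.8231 × 1.034 = 0.8509 d⁻¹.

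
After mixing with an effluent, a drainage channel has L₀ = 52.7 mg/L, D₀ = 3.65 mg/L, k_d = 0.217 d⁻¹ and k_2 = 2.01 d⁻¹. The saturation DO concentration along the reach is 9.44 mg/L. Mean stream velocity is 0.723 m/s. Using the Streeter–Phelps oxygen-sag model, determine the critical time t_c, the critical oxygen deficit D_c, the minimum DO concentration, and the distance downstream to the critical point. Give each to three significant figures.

t_c ≈ 0.768 d; D_c ≈ 4.82 mg/L; min DO ≈ 4.62 mg/L; x_c ≈ 48.0 km

With k_2/k_d = 9.263 and 1 − D₀(k_2−k_d)/(k_d L₀) = 0.4277,
t_c = ln(9.263 × 0.4277) / (2.01 − 0.217) = ln(3.962) / 1.793 = 1.377/1.793 = 0.7678 d.
L(t_c) = L₀ e^(−k_d t_c) = 52.7 × 0.8465 = 44.61 mg/L, and at the critical point k_2 D_c = k_d L, so D_c = (0.217/2.01) × 44.61 = 4.816 mg/L.
Minimum DO = C_s − D_c = 9.44 − 4.816 = 4.624 mg/L.
x_c = v t_c = 0.723 m/s × 0.7678 d × 86400 s/d = 47960 m ≈ 48.0 km.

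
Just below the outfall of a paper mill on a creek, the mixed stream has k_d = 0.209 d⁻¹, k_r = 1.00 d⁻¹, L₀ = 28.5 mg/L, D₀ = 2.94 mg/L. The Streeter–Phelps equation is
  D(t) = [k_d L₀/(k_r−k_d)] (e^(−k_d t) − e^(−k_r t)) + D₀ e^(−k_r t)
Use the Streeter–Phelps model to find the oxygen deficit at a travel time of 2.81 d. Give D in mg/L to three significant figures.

D ≈ 3.91 mg/L

k_d L₀/(k_r−k_d) = 0.209×28.5/(1.00−0.209) = 5.957/0.7910 = 7.530 mg/L.
e^(−k_d t) = e^(−0.209×2.810) = 0.5558; e^(−k_r t) = e^(−1.00×2.810) = 0.06020.
D = 7.530 × (0.5558 − 0.06020) + 2.94 × 0.06020 = 3.732 + 0.1770 = 3.909 mg/L.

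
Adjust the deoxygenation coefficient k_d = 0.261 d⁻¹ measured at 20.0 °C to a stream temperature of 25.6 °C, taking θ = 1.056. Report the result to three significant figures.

k_d(T₂) = k_d(T₁) · θ^(T₂−T₁) = 0.261 × 1.056^(25.6−20.0)
= 0.261 × 1.056^5.60 = 0.261 × 1.357 = 0.3541 d⁻¹.

k_d ≈ 0.354 d⁻¹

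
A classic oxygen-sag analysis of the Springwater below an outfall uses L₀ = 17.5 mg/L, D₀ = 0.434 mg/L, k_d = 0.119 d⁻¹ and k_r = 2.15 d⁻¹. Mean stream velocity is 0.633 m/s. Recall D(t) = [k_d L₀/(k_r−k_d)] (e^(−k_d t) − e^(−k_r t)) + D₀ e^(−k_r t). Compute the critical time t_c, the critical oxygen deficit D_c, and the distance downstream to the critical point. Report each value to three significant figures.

t_c = [1/(k_r−k_d)] ln[(k_r/k_d)(1 − D₀(k_r−k_d)/(k_d L₀))]
= [1/(2.15−0.119)] ln[(2.15/0.119)(1 − 0.434×2.031/(0.119×17.5))]
= (1/2.031) ln[18.07 × 0.5767] = 0.4924 × ln(10.42) = 0.4924 × 2.344 = 1.154 d.
L(t_c) = L₀ e^(−k_d t_c) = 17.5 × 0.8717 = 15.25 mg/L, and at the critical point k_r D_c = k_d L, so D_c = (0.119/2.15) × 15.25 = 0.8443 mg/L.
x_c = v t_c = 0.633 m/s × 1.154 d × 86400 s/d = 63110 m ≈ 63.1 km.

t_c ≈ 1.15 d; D_c ≈ 0.844 mg/L; x_c ≈ 63.1 km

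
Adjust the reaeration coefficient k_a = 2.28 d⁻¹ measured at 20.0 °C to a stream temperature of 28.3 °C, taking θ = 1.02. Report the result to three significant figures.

k_a ≈ 2.69 d⁻¹

k_a(T₂) = k_a(T₁) · θ^(T₂−T₁) = 2.28 × 1.02^(28.3−20.0)
= 2.28 × 1.02^8.30 = 2.28 × 1.179 = 2.687 d⁻¹.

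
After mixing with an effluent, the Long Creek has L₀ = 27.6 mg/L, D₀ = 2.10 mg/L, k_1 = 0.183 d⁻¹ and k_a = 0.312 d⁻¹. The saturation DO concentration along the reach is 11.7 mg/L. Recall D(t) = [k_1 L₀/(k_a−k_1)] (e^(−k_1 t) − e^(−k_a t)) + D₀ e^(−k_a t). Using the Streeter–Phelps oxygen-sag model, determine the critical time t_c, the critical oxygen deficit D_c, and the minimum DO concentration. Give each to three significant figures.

t_c ≈ 3.71 d; D_c ≈ 8.21 mg/L; min DO ≈ 3.49 mg/L

At the critical point dD/dt = 0, so k_1 L₀ e^(−k_1 t) = k_a D. Substituting D(t) from the Streeter–Phelps equation and solving for t gives
t_c = ln[(k_a/k_1)(1 − D₀(k_a−k_1)/(k_1 L₀))] / (k_a−k_1).
Here k_a−k_1 = 0.1290 d⁻¹ and 1 − D₀(k_a−k_1)/(k_1 L₀) = 1 − 2.10×0.1290/(0.183×27.6) = 0.9464, so
t_c = ln(1.705 × 0.9464) / 0.1290 = 0.4784 / 0.1290 = 3.708 d.
L(t_c) = L₀ e^(−k_1 t_c) = 27.6 × 0.5073 = 14.00 mg/L, and at the critical point k_a D_c = k_1 L, so D_c = (0.183/0.312) × 14.00 = 8.212 mg/L.
Minimum DO = C_s − D_c = 11.7 − 8.212 = 3.488 mg/L.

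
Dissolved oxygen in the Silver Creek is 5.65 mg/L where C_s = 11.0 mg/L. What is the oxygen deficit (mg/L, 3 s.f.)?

D ≈ 5.35 mg/L

D = C_s − C = 11.0 − 5.65 = 5.35 mg/L.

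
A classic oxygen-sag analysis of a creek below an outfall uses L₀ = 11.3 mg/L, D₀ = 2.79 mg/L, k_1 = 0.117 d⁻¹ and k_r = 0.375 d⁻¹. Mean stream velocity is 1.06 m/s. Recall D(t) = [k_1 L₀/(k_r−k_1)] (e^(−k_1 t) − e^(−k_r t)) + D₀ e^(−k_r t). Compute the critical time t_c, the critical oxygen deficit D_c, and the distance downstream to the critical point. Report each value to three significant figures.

t_c ≈ 1.47 d; D_c ≈ 2.97 mg/L; x_c ≈ 134 km

At the critical point dD/dt = 0, so k_1 L₀ e^(−k_1 t) = k_r D. Substituting D(t) from the Streeter–Phelps equation and solving for t gives
t_c = ln[(k_r/k_1)(1 − D₀(k_r−k_1)/(k_1 L₀))] / (k_r−k_1).
Here k_r−k_1 = 0.2580 d⁻¹ and 1 − D₀(k_r−k_1)/(k_1 L₀) = 1 − 2.79×0.2580/(0.117×11.3) = 0.4555, so
t_c = ln(3.205 × 0.4555) / 0.2580 = 0.3785 / 0.2580 = 1.467 d.
D_c = (k_1/k_r) L₀ e^(−k_1 t_c) = (0.117/0.375) × 11.3 × e^(−0.117×1.467) = 0.3120 × 11.3 × 0.8423 = 2.970 mg/L.
x_c = v t_c = 1.06 m/s × 1.467 d × 86400 s/d = 134400 m ≈ 134 km.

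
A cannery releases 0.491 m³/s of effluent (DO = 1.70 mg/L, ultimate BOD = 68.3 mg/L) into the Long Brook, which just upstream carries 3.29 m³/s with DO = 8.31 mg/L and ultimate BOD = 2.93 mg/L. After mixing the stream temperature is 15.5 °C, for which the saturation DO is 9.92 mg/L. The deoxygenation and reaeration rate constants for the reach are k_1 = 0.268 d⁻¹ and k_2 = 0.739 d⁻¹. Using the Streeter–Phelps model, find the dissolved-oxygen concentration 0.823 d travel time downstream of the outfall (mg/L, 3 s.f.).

Mixed DO = (3.29×8.31 + 0.491×1.70)/(3.29+0.491) = 28.17/3.781 = 7.452 mg/L.
Mixed L₀ = (3.29×2.93 + 0.491×68.3)/(3.781) = 43.17/3.781 = 11.42 mg/L.
Initial deficit D₀ = C_s − DO₀ = 9.92 − 7.452 = 2.468 mg/L.
D(0.823) = [0.268×11.42/(0.739−0.268)](e^(−0.268×0.823) − e^(−0.739×0.823)) + 2.468 e^(−0.739×0.823)
= 6.497 × (0.8021 − 0.5443) + 2.468 × 0.5443 = 3.018 mg/L.
DO = 9.92 − 3.018 = 6.902 mg/L.

DO ≈ 6.90 mg/L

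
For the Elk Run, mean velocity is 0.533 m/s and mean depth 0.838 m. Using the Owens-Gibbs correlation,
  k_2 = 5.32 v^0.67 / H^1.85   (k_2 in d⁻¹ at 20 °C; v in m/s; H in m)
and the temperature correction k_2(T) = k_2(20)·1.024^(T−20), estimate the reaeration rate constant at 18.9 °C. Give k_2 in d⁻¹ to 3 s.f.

k_2(20) = 5.32 × 0.533^0.67 / 0.838^1.85 = 5.32 × 0.6560 / 0.7211 = 4.840 d⁻¹.
k_2(18.9) = 4.840 × 1.024^(18.9−20) = 4.840 × 0.9742 = 4.715 d⁻¹.

k_2 ≈ 4.72 d⁻¹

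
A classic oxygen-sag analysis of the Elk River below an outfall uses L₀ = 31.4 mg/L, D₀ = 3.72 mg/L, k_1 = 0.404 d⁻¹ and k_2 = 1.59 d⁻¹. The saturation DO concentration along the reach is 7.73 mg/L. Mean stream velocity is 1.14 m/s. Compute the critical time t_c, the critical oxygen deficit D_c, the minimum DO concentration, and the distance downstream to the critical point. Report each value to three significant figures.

t_c ≈ 0.795 d; D_c ≈ 5.79 mg/L; min DO ≈ 1.94 mg/L; x_c ≈ 78.3 km

t_c = [1/(k_2−k_1)] ln[(k_2/k_1)(1 − D₀(k_2−k_1)/(k_1 L₀))]
= [1/(1.59−0.404)] ln[(1.59/0.404)(1 − 3.72×1.186/(0.404×31.4))]
= (1/1.186) ln[3.936 × 0.6522] = 0.8432 × ln(2.567) = 0.8432 × 0.9427 = 0.7948 d.
D_c = (k_1/k_2) L₀ e^(−k_1 t_c) = (0.404/1.59) × 31.4 × e^(−0.404×0.7948) = 0.2541 × 31.4 × 0.7253 = 5.787 mg/L.
Minimum DO = C_s − D_c = 7.73 − 5.787 = 1.943 mg/L.
x_c = v t_c = 1.14 m/s × 0.7948 d × 86400 s/d = 78290 m ≈ 78.3 km.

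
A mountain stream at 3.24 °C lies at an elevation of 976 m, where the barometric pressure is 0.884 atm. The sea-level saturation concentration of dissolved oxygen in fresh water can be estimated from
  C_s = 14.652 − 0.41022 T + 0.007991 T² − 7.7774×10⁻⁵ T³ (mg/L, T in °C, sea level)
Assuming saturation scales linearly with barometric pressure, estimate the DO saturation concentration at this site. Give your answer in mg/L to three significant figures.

At sea level: C_s = 14.652 − 0.41022×3.24 + 0.007991×3.24² − 7.7774×10⁻⁵×3.24³ = 13.40 mg/L.
Pressure correction: C_s' = 13.40 × 0.884 = 11.85 mg/L.

C_s ≈ 11.8 mg/L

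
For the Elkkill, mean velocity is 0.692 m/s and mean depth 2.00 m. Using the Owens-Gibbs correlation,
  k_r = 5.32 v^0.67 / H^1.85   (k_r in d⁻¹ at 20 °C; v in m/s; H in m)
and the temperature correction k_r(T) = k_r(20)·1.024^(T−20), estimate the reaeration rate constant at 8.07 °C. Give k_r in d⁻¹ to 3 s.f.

k_r ≈ 0.869 d⁻¹

k_r(20) = 5.32 × 0.692^0.67 / 2.00^1.85 = 5.32 × 0.7814 / 3.605 = 1.153 d⁻¹.
k_r(8.07) = 1.153 × 1.024^(8.07−20) = 1.153 × 0.7536 = 0.8690 d⁻¹.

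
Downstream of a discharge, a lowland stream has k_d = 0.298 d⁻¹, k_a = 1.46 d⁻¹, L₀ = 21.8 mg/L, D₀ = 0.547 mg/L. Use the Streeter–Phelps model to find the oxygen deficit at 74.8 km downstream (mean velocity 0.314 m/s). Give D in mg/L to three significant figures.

Travel time t = x/v = 74.8 km / (0.314 m/s) = 74800 m / 0.314 m/s = 238200 s = 2.757 d.
k_d L₀/(k_a−k_d) = 0.298×21.8/(1.46−0.298) = 6.496/1.162 = 5.591 mg/L.
e^(−k_d t) = e^(−0.298×2.757) = 0.4397; e^(−k_a t) = e^(−1.46×2.757) = 0.01786.
D = 5.591 × (0.4397 − 0.01786) + 0.547 × 0.01786 = 2.358 + 0.009767 = 2.368 mg/L.

D ≈ 2.37 mg/L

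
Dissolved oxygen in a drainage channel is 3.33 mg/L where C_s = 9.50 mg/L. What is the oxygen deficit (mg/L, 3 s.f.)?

D ≈ 6.17 mg/L

D = C_s − C = 9.50 − 3.33 = 6.17 mg/L.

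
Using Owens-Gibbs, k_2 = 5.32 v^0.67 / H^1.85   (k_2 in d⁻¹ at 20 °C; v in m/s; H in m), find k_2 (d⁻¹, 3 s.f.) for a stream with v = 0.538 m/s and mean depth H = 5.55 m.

k_2 ≈ 0.147 d⁻¹

k_2 = 5.32 × 0.538^0.67 / 5.55^1.85 = 5.32 × 0.6601 / 23.82 = 0.1474 d⁻¹.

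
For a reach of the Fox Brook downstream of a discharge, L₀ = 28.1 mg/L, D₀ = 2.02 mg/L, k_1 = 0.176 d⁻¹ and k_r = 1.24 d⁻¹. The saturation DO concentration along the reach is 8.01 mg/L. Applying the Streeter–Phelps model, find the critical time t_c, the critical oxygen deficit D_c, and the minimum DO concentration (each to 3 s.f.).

t_c = [1/(k_r−k_1)] ln[(k_r/k_1)(1 − D₀(k_r−k_1)/(k_1 L₀))]
= [1/(1.24−0.176)] ln[(1.24/0.176)(1 − 2.02×1.064/(0.176×28.1))]
= (1/1.064) ln[7.045 × 0.5654] = 0.9398 × ln(3.984) = 0.9398 × 1.382 = 1.299 d.
D_c = (k_1/k_r) L₀ e^(−k_1 t_c) = (0.176/1.24) × 28.1 × e^(−0.176×1.299) = 0.1419 × 28.1 × 0.7956 = 3.173 mg/L.
Minimum DO = C_s − D_c = 8.01 − 3.173 = 4.837 mg/L.

t_c ≈ 1.30 d; D_c ≈ 3.17 mg/L; min DO ≈ 4.84 mg/L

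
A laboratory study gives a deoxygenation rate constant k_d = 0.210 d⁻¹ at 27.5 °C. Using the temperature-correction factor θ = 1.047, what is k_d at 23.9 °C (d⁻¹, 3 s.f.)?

k_d(T₂) = k_d(T₁) · θ^(T₂−T₁) = 0.210 × 1.047^(23.9−27.5)
= 0.210 × 1.047^-3.60 = 0.210 × 0.8476 = 0.1780 d⁻¹.

k_d ≈ 0.178 d⁻¹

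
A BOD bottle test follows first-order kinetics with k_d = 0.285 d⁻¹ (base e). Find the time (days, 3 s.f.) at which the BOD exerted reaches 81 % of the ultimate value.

t ≈ 5.83 d

y/L₀ = 1 − e^(−k_d t) = 0.81 ⇒ e^(−k_d t) = 0.190
t = −ln(0.190) / 0.285 = 1.661 / 0.285 = 5.827 d.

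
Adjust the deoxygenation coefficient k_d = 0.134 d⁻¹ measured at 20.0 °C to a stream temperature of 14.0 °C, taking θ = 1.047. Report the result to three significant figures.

k_d(T₂) = k_d(T₁) · θ^(T₂−T₁) = 0.134 × 1.047^(14.0−20.0)
= 0.134 × 1.047^-6.00 = 0.134 × 0.7591 = 0.1017 d⁻¹.

k_d ≈ 0.102 d⁻¹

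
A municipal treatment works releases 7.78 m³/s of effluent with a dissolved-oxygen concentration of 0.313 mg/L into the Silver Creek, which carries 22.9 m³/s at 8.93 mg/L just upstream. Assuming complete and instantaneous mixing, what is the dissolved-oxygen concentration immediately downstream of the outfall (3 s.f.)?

Flow-weighted mixing: C = (Q_r C_r + Q_w C_w)/(Q_r + Q_w)
= (22.9×8.93 + 7.78×0.313)/(22.9 + 7.78) = 206.9/30.68 = 6.745 mg/L.

6.74 mg/L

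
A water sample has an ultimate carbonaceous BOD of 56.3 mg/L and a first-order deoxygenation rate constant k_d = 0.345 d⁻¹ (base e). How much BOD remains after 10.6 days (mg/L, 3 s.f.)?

L ≈ 1.45 mg/L

L_t = L₀ e^(−k_d t) = 56.3 × e^(−0.345×10.6) = 56.3 × 0.02581 = 1.453 mg/L.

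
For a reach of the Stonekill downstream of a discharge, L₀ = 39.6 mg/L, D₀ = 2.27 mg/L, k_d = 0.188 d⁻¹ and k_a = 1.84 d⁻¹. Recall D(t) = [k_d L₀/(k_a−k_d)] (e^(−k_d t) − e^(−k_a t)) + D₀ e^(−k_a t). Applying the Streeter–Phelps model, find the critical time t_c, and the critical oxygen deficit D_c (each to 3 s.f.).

At the critical point dD/dt = 0, so k_d L₀ e^(−k_d t) = k_a D. Substituting D(t) from the Streeter–Phelps equation and solving for t gives
t_c = ln[(k_a/k_d)(1 − D₀(k_a−k_d)/(k_d L₀))] / (k_a−k_d).
Here k_a−k_d = 1.652 d⁻¹ and 1 − D₀(k_a−k_d)/(k_d L₀) = 1 − 2.27×1.652/(0.188×39.6) = 0.4963, so
t_c = ln(9.787 × 0.4963) / 1.652 = 1.580 / 1.652 = 0.9567 d.
L(t_c) = L₀ e^(−k_d t_c) = 39.6 × 0.8354 = 33.08 mg/L, and at the critical point k_a D_c = k_d L, so D_c = (0.188/1.84) × 33.08 = 3.380 mg/L.

t_c ≈ 0.957 d; D_c ≈ 3.38 mg/L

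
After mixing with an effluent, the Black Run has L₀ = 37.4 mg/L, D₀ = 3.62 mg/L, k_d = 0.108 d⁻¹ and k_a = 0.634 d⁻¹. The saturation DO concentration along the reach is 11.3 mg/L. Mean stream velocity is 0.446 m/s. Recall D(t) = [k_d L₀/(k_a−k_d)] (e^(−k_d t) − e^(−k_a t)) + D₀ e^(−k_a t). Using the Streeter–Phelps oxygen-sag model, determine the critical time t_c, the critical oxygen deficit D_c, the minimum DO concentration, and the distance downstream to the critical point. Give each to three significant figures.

t_c ≈ 2.15 d; D_c ≈ 5.05 mg/L; min DO ≈ 6.25 mg/L; x_c ≈ 83.0 km

t_c = [1/(k_a−k_d)] ln[(k_a/k_d)(1 − D₀(k_a−k_d)/(k_d L₀))]
= [1/(0.634−0.108)] ln[(0.634/0.108)(1 − 3.62×0.5260/(0.108×37.4))]
= (1/0.5260) ln[5.870 × 0.5286] = 1.901 × ln(3.103) = 1.901 × 1.132 = 2.153 d.
L(t_c) = L₀ e^(−k_d t_c) = 37.4 × 0.7925 = 29.64 mg/L, and at the critical point k_a D_c = k_d L, so D_c = (0.108/0.634) × 29.64 = 5.049 mg/L.
Minimum DO = C_s − D_c = 11.3 − 5.049 = 6.251 mg/L.
x_c = v t_c = 0.446 m/s × 2.153 d × 86400 s/d = 82960 m ≈ 83.0 km.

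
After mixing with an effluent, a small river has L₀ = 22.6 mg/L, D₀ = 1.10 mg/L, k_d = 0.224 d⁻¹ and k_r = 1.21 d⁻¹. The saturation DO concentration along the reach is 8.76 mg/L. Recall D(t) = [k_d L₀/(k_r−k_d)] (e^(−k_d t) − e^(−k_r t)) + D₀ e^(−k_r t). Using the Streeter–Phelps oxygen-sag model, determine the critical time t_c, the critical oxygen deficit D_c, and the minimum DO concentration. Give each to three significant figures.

t_c ≈ 1.47 d; D_c ≈ 3.01 mg/L; min DO ≈ 5.75 mg/L

At the critical point dD/dt = 0, so k_d L₀ e^(−k_d t) = k_r D. Substituting D(t) from the Streeter–Phelps equation and solving for t gives
t_c = ln[(k_r/k_d)(1 − D₀(k_r−k_d)/(k_d L₀))] / (k_r−k_d).
Here k_r−k_d = 0.9860 d⁻¹ and 1 − D₀(k_r−k_d)/(k_d L₀) = 1 − 1.10×0.9860/(0.224×22.6) = 0.7858, so
t_c = ln(5.402 × 0.7858) / 0.9860 = 1.446 / 0.9860 = 1.466 d.
D_c = (k_d/k_r) L₀ e^(−k_d t_c) = (0.224/1.21) × 22.6 × e^(−0.224×1.466) = 0.1851 × 22.6 × 0.7201 = 3.013 mg/L.
Minimum DO = C_s − D_c = 8.76 − 3.013 = 5.747 mg/L.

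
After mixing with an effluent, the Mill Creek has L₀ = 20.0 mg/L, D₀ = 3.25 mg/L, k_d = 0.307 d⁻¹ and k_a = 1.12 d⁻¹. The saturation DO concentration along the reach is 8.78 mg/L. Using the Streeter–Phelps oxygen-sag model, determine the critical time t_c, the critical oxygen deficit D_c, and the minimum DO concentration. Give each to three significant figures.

At the critical point dD/dt = 0, so k_d L₀ e^(−k_d t) = k_a D. Substituting D(t) from the Streeter–Phelps equation and solving for t gives
t_c = ln[(k_a/k_d)(1 − D₀(k_a−k_d)/(k_d L₀))] / (k_a−k_d).
Here k_a−k_d = 0.8130 d⁻¹ and 1 − D₀(k_a−k_d)/(k_d L₀) = 1 − 3.25×0.8130/(0.307×20.0) = 0.5697, so
t_c = ln(3.648 × 0.5697) / 0.8130 = 0.7315 / 0.8130 = 0.8998 d.
D_c = (k_d/k_a) L₀ e^(−k_d t_c) = (0.307/1.12) × 20.0 × e^(−0.307×0.8998) = 0.2741 × 20.0 × 0.7586 = 4.159 mg/L.
Minimum DO = C_s − D_c = 8.78 − 4.159 = 4.621 mg/L.

t_c ≈ 0.900 d; D_c ≈ 4.16 mg/L; min DO ≈ 4.62 mg/L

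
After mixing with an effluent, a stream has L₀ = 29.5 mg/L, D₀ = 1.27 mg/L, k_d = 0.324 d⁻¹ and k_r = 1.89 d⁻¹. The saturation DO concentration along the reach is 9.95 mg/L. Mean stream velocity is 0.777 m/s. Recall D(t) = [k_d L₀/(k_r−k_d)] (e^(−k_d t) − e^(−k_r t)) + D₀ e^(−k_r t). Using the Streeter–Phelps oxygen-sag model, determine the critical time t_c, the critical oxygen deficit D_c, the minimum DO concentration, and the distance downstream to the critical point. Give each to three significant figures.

t_c ≈ 0.977 d; D_c ≈ 3.68 mg/L; min DO ≈ 6.27 mg/L; x_c ≈ 65.6 km

At the critical point dD/dt = 0, so k_d L₀ e^(−k_d t) = k_r D. Substituting D(t) from the Streeter–Phelps equation and solving for t gives
t_c = ln[(k_r/k_d)(1 − D₀(k_r−k_d)/(k_d L₀))] / (k_r−k_d).
Here k_r−k_d = 1.566 d⁻¹ and 1 − D₀(k_r−k_d)/(k_d L₀) = 1 − 1.27×1.566/(0.324×29.5) = 0.7919, so
t_c = ln(5.833 × 0.7919) / 1.566 = 1.530 / 1.566 = 0.9772 d.
L(t_c) = L₀ e^(−k_d t_c) = 29.5 × 0.7286 = 21.49 mg/L, and at the critical point k_r D_c = k_d L, so D_c = (0.324/1.89) × 21.49 = 3.685 mg/L.
Minimum DO = C_s − D_c = 9.95 − 3.685 = 6.265 mg/L.
x_c = v t_c = 0.777 m/s × 0.9772 d × 86400 s/d = 65600 m ≈ 65.6 km.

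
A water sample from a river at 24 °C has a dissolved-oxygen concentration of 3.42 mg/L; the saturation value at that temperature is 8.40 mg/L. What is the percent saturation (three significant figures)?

% saturation = C/C_s × 100 = 3.42/8.40 × 100 = 40.7 %.

40.7 % saturation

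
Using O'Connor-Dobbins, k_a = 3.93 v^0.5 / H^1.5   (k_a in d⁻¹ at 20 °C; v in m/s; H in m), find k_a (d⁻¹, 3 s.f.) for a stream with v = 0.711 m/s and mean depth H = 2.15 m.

k_a ≈ 1.05 d⁻¹

k_a = 3.93 × 0.711^0.5 / 2.15^1.5 = 3.93 × 0.8432 / 3.153 = 1.051 d⁻¹.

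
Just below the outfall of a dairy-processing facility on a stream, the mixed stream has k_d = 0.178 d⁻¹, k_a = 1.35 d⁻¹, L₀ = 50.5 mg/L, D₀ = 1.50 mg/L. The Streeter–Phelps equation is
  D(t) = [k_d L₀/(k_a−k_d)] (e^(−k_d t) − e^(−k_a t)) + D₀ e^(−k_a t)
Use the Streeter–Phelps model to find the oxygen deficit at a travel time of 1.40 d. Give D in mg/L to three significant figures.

D ≈ 5.05 mg/L

k_d L₀/(k_a−k_d) = 0.178×50.5/(1.35−0.178) = 8.989/1.172 = 7.670 mg/L.
e^(−k_d t) = e^(−0.178×1.400) = 0.7794; e^(−k_a t) = e^(−1.35×1.400) = 0.1511.
D = 7.670 × (0.7794 − 0.1511) + 1.50 × 0.1511 = 4.819 + 0.2266 = 5.046 mg/L.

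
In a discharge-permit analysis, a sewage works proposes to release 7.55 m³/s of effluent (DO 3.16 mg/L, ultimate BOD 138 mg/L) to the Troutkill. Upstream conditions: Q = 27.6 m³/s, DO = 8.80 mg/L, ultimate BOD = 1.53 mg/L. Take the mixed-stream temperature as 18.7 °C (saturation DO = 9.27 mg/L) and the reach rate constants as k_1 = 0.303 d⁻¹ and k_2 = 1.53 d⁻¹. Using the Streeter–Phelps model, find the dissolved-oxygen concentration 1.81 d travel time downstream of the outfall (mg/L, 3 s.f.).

Mixed DO = (27.6×8.80 + 7.55×3.16)/(27.6+7.55) = 266.7/35.15 = 7.589 mg/L.
Mixed L₀ = (27.6×1.53 + 7.55×138)/(35.15) = 1084/35.15 = 30.84 mg/L.
Initial deficit D₀ = C_s − DO₀ = 9.27 − 7.589 = 1.681 mg/L.
D(1.81) = [0.303×30.84/(1.53−0.303)](e^(−0.303×1.81) − e^(−1.53×1.81)) + 1.681 e^(−1.53×1.81)
= 7.616 × (0.5779 − 0.06271) + 1.681 × 0.06271 = 4.029 mg/L.
DO = 9.27 − 4.029 = 5.241 mg/L.

DO ≈ 5.24 mg/L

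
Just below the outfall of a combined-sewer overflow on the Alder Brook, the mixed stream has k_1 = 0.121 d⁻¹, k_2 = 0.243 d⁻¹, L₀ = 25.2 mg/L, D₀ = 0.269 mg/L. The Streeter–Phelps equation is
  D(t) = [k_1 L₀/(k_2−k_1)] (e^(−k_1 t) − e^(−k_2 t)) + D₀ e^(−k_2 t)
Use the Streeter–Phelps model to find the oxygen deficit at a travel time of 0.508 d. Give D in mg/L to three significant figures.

D ≈ 1.65 mg/L

k_1 L₀/(k_2−k_1) = 0.121×25.2/(0.243−0.121) = 3.049/0.1220 = 24.99 mg/L.
e^(−k_1 t) = e^(−0.121×0.5080) = 0.9404; e^(−k_2 t) = e^(−0.243×0.5080) = 0.8839.
D = 24.99 × (0.9404 − 0.8839) + 0.269 × 0.8839 = 1.412 + 0.2378 = 1.650 mg/L.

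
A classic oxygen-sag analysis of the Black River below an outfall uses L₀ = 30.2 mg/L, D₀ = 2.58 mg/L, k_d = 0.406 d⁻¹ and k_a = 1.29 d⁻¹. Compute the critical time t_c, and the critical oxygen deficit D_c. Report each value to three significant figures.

With k_a/k_d = 3.177 and 1 − D₀(k_a−k_d)/(k_d L₀) = 0.8140,
t_c = ln(3.177 × 0.8140) / (1.29 − 0.406) = ln(2.586) / 0.8840 = 0.9502/0.8840 = 1.075 d.
L(t_c) = L₀ e^(−k_d t_c) = 30.2 × 0.6463 = 19.52 mg/L, and at the critical point k_a D_c = k_d L, so D_c = (0.406/1.29) × 19.52 = 6.143 mg/L.

t_c ≈ 1.07 d; D_c ≈ 6.14 mg/L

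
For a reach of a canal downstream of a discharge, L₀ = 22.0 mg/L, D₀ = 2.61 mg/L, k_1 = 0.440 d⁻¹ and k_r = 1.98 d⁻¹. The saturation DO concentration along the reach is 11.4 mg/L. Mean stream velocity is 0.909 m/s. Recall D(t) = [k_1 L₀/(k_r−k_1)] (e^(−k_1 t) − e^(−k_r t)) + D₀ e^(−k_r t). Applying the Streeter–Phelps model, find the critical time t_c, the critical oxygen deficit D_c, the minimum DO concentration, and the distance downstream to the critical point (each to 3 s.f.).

t_c ≈ 0.628 d; D_c ≈ 3.71 mg/L; min DO ≈ 7.69 mg/L; x_c ≈ 49.3 km

t_c = [1/(k_r−k_1)] ln[(k_r/k_1)(1 − D₀(k_r−k_1)/(k_1 L₀))]
= [1/(1.98−0.440)] ln[(1.98/0.440)(1 − 2.61×1.540/(0.440×22.0))]
= (1/1.540) ln[4.500 × 0.5848] = 0.6494 × ln(2.631) = 0.6494 × 0.9675 = 0.6283 d.
D_c = (k_1/k_r) L₀ e^(−k_1 t_c) = (0.440/1.98) × 22.0 × e^(−0.440×0.6283) = 0.2222 × 22.0 × 0.7585 = 3.708 mg/L.
Minimum DO = C_s − D_c = 11.4 − 3.708 = 7.692 mg/L.
x_c = v t_c = 0.909 m/s × 0.6283 d × 86400 s/d = 49340 m ≈ 49.3 km.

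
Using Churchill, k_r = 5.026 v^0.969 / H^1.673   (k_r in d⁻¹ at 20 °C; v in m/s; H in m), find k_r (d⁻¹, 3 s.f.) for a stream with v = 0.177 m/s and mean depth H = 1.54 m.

k_r = 5.026 × 0.177^0.969 / 1.54^1.673 = 5.026 × 0.1868 / 2.059 = 0.4558 d⁻¹.

k_r ≈ 0.456 d⁻¹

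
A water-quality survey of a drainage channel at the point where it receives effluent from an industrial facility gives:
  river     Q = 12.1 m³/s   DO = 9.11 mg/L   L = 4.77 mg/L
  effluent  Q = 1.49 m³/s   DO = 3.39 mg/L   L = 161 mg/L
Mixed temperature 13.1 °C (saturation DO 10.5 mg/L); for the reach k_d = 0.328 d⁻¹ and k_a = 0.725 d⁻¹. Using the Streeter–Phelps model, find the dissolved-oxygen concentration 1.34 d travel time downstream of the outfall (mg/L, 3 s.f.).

DO ≈ 4.93 mg/L

Mixed DO = (12.1×9.11 + 1.49×3.39)/(12.1+1.49) = 115.3/13.59 = 8.483 mg/L.
Mixed L₀ = (12.1×4.77 + 1.49×161)/(13.59) = 297.6/13.59 = 21.90 mg/L.
Initial deficit D₀ = C_s − DO₀ = 10.5 − 8.483 = 2.017 mg/L.
D(1.34) = [0.328×21.90/(0.725−0.328)](e^(−0.328×1.34) − e^(−0.725×1.34)) + 2.017 e^(−0.725×1.34)
= 18.09 × (0.6443 − 0.3785) + 2.017 × 0.3785 = 5.573 mg/L.
DO = 10.5 − 5.573 = 4.927 mg/L.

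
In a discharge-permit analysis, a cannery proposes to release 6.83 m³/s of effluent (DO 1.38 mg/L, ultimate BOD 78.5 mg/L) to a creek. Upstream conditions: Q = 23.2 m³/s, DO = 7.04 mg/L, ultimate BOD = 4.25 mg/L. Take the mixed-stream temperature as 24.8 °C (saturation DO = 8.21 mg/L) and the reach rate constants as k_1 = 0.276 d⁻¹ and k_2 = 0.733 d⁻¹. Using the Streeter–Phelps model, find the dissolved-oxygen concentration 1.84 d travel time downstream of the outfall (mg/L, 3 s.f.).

Mixed DO = (23.2×7.04 + 6.83×1.38)/(23.2+6.83) = 172.8/30.03 = 5.753 mg/L.
Mixed L₀ = (23.2×4.25 + 6.83×78.5)/(30.03) = 634.8/30.03 = 21.14 mg/L.
Initial deficit D₀ = C_s − DO₀ = 8.21 − 5.753 = 2.457 mg/L.
D(1.84) = [0.276×21.14/(0.733−0.276)](e^(−0.276×1.84) − e^(−0.733×1.84)) + 2.457 e^(−0.733×1.84)
= 12.77 × (0.6018 − 0.2596) + 2.457 × 0.2596 = 5.007 mg/L.
DO = 8.21 − 5.007 = 3.203 mg/L.

DO ≈ 3.20 mg/L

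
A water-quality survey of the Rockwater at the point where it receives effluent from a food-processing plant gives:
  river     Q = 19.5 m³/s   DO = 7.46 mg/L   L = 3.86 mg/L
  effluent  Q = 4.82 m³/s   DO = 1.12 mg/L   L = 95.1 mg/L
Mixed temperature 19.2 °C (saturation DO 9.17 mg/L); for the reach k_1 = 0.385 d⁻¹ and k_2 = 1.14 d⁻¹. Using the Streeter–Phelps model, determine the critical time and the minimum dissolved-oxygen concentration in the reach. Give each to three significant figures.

t_c ≈ 1.03 d; minimum DO ≈ 4.18 mg/L

Mixed DO = (19.5×7.46 + 4.82×1.12)/(19.5+4.82) = 150.9/24.32 = 6.203 mg/L.
Mixed L₀ = (19.5×3.86 + 4.82×95.1)/(24.32) = 533.7/24.32 = 21.94 mg/L.
Initial deficit D₀ = C_s − DO₀ = 9.17 − 6.203 = 2.967 mg/L.
t_c = (1/0.7550) ln[(1.14/0.385)(1 − 2.967×0.7550/(0.385×21.94))] = 1.325 × ln(2.176) = 1.030 d.
D_c = (0.385/1.14) × 21.94 × e^(−0.385×1.030) = 0.3377 × 21.94 × 0.6727 = 4.985 mg/L.
Minimum DO = 9.17 − 4.985 = 4.185 mg/L.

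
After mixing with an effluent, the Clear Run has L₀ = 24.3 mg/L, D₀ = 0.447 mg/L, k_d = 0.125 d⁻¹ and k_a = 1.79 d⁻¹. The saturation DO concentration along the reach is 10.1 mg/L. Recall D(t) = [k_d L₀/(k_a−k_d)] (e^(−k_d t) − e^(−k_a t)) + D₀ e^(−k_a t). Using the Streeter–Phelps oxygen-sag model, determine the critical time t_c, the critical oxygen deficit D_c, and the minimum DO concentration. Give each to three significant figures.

With k_a/k_d = 14.32 and 1 − D₀(k_a−k_d)/(k_d L₀) = 0.7550,
t_c = ln(14.32 × 0.7550) / (1.79 − 0.125) = ln(10.81) / 1.665 = 2.381/1.665 = 1.430 d.
L(t_c) = L₀ e^(−k_d t_c) = 24.3 × 0.8363 = 20.32 mg/L, and at the critical point k_a D_c = k_d L, so D_c = (0.125/1.79) × 20.32 = 1.419 mg/L.
Minimum DO = C_s − D_c = 10.1 − 1.419 = 8.681 mg/L.

t_c ≈ 1.43 d; D_c ≈ 1.42 mg/L; min DO ≈ 8.68 mg/L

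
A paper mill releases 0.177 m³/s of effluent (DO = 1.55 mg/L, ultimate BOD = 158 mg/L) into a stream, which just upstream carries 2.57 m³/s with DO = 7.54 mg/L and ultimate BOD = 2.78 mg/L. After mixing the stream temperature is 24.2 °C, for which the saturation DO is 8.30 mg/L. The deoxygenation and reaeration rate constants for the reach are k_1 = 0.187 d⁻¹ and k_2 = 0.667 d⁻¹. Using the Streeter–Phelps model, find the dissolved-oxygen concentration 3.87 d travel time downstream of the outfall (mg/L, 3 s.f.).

Mixed DO = (2.57×7.54 + 0.177×1.55)/(2.57+0.177) = 19.65/2.747 = 7.154 mg/L.
Mixed L₀ = (2.57×2.78 + 0.177×158)/(2.747) = 35.11/2.747 = 12.78 mg/L.
Initial deficit D₀ = C_s − DO₀ = 8.30 − 7.154 = 1.146 mg/L.
D(3.87) = [0.187×12.78/(0.667−0.187)](e^(−0.187×3.87) − e^(−0.667×3.87)) + 1.146 e^(−0.667×3.87)
= 4.979 × (0.4850 − 0.07568) + 1.146 × 0.07568 = 2.125 mg/L.
DO = 8.30 − 2.125 = 6.175 mg/L.

DO ≈ 6.18 mg/L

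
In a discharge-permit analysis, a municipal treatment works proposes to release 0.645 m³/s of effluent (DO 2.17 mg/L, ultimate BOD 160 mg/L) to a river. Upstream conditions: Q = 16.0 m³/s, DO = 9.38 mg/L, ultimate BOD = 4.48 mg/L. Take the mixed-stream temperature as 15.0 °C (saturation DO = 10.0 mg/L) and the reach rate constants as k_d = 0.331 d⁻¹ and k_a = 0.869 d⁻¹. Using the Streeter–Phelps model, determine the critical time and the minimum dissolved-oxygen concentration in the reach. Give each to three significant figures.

Mixed DO = (16.0×9.38 + 0.645×2.17)/(16.0+0.645) = 151.5/16.64 = 9.101 mg/L.
Mixed L₀ = (16.0×4.48 + 0.645×160)/(16.64) = 174.9/16.64 = 10.51 mg/L.
Initial deficit D₀ = C_s − DO₀ = 10.0 − 9.101 = 0.8994 mg/L.
t_c = (1/0.5380) ln[(0.869/0.331)(1 − 0.8994×0.5380/(0.331×10.51))] = 1.859 × ln(2.260) = 1.516 d.
D_c = (0.331/0.869) × 10.51 × e^(−0.331×1.516) = 0.3809 × 10.51 × 0.6055 = 2.423 mg/L.
Minimum DO = 10.0 − 2.423 = 7.577 mg/L.

t_c ≈ 1.52 d; minimum DO ≈ 7.58 mg/L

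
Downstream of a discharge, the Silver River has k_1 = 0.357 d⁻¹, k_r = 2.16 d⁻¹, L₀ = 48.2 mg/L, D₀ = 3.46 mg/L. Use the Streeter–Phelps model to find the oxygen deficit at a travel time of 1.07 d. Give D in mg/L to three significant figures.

k_1 L₀/(k_r−k_1) = 0.357×48.2/(2.16−0.357) = 17.21/1.803 = 9.544 mg/L.
e^(−k_1 t) = e^(−0.357×1.070) = 0.6825; e^(−k_r t) = e^(−2.16×1.070) = 0.09914.
D = 9.544 × (0.6825 − 0.09914) + 3.46 × 0.09914 = 5.567 + 0.3430 = 5.910 mg/L.

D ≈ 5.91 mg/L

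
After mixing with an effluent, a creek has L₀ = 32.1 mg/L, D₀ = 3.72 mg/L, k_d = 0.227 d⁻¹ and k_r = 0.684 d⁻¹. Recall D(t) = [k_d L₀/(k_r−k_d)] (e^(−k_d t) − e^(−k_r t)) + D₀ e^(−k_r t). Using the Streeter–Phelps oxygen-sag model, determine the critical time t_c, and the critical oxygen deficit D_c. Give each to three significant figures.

t_c ≈ 1.83 d; D_c ≈ 7.03 mg/L

At the critical point dD/dt = 0, so k_d L₀ e^(−k_d t) = k_r D. Substituting D(t) from the Streeter–Phelps equation and solving for t gives
t_c = ln[(k_r/k_d)(1 − D₀(k_r−k_d)/(k_d L₀))] / (k_r−k_d).
Here k_r−k_d = 0.4570 d⁻¹ and 1 − D₀(k_r−k_d)/(k_d L₀) = 1 − 3.72×0.4570/(0.227×32.1) = 0.7667, so
t_c = ln(3.013 × 0.7667) / 0.4570 = 0.8373 / 0.4570 = 1.832 d.
D_c = (k_d/k_r) L₀ e^(−k_d t_c) = (0.227/0.684) × 32.1 × e^(−0.227×1.832) = 0.3319 × 32.1 × 0.6597 = 7.028 mg/L.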